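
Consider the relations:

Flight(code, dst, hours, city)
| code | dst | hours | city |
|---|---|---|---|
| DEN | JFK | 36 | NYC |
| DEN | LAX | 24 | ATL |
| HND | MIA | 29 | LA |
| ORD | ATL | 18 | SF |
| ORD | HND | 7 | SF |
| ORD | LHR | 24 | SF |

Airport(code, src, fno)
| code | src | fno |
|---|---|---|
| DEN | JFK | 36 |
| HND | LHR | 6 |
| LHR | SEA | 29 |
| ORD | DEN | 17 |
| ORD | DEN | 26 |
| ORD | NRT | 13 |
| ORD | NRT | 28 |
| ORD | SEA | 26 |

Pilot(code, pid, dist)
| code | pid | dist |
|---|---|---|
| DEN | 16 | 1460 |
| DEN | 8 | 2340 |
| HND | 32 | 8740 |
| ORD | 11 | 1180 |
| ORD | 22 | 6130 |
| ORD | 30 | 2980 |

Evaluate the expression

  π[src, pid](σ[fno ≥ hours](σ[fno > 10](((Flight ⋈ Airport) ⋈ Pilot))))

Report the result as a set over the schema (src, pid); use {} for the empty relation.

{(DEN, 11), (DEN, 22), (DEN, 30), (JFK, 16), (JFK, 8), (NRT, 11), (NRT, 22), (NRT, 30), (SEA, 11), (SEA, 22), (SEA, 30)}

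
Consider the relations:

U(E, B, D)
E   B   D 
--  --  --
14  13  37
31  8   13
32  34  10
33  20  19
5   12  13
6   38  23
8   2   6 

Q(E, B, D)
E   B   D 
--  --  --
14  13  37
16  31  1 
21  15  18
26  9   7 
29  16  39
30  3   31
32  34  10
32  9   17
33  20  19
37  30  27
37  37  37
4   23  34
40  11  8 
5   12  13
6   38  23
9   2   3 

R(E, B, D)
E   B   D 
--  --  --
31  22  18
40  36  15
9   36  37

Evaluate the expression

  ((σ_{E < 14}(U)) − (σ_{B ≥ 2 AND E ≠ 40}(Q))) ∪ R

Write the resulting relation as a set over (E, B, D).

Filtering on E < 14 leaves {(5, 12, 13), (6, 38, 23), (8, 2, 6)}.
Filtering on B ≥ 2 AND E ≠ 40 leaves {(14, 13, 37), (16, 31, 1), (21, 15, 18), (26, 9, 7), (29, 16, 39), (30, 3, 31), (32, 34, 10), (32, 9, 17), (33, 20, 19), (37, 30, 27), (37, 37, 37), (4, 23, 34), (5, 12, 13), (6, 38, 23), (9, 2, 3)}.
Difference: {(5, 12, 13), (6, 38, 23), (8, 2, 6)} with {(14, 13, 37), (16, 31, 1), (21, 15, 18), (26, 9, 7), (29, 16, 39), (30, 3, 31), (32, 34, 10), (32, 9, 17), (33, 20, 19), (37, 30, 27), (37, 37, 37), (4, 23, 34), (5, 12, 13), (6, 38, 23), (9, 2, 3)} → {(8, 2, 6)}
Union: {(8, 2, 6)} with {(31, 22, 18), (40, 36, 15), (9, 36, 37)} → {(31, 22, 18), (40, 36, 15), (8, 2, 6), (9, 36, 37)}

{(31, 22, 18), (40, 36, 15), (8, 2, 6), (9, 36, 37)}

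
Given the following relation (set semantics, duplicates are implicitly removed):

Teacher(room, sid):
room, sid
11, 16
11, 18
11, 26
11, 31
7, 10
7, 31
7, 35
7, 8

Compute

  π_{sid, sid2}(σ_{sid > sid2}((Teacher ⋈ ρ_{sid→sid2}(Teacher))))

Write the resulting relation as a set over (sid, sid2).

ρ[sid→sid2]: schema becomes (room, sid2); tuples unchanged.
Joining Teacher and ρ_{sid→sid2}(Teacher) on room yields {(11, 16, 16), (11, 16, 18), (11, 16, 26), (11, 16, 31), (11, 18, 16), (11, 18, 18), (11, 18, 26), (11, 18, 31), (11, 26, 16), (11, 26, 18), (11, 26, 26), (11, 26, 31), (11, 31, 16), (11, 31, 18), (11, 31, 26), (11, 31, 31), (7, 10, 10), (7, 10, 31), (7, 10, 35), (7, 10, 8), (7, 31, 10), (7, 31, 31), (7, 31, 35), (7, 31, 8), (7, 35, 10), (7, 35, 31), (7, 35, 35), (7, 35, 8), (7, 8, 10), (7, 8, 31), (7, 8, 35), (7, 8, 8)}.
Apply σ_{sid > sid2}; surviving tuples: {(11, 18, 16), (11, 26, 16), (11, 26, 18), (11, 31, 16), (11, 31, 18), (11, 31, 26), (7, 10, 8), (7, 31, 10), (7, 31, 8), (7, 35, 10), (7, 35, 31), (7, 35, 8)}
π[sid, sid2]: project onto (sid, sid2) → {(10, 8), (18, 16), (26, 16), (26, 18), (31, 10), (31, 16), (31, 18), (31, 26), (31, 8), (35, 10), (35, 31), (35, 8)}

{(10, 8), (18, 16), (26, 16), (26, 18), (31, 10), (31, 16), (31, 18), (31, 26), (31, 8), (35, 10), (35, 31), (35, 8)}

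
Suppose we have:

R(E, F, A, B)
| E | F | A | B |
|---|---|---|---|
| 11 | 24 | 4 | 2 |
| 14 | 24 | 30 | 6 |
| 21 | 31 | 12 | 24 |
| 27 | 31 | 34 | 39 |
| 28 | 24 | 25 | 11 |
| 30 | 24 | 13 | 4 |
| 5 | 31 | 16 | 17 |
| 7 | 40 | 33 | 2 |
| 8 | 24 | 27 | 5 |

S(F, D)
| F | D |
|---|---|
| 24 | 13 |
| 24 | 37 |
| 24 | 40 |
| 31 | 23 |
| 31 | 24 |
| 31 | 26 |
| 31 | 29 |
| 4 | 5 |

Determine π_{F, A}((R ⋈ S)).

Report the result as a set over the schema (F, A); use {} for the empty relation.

R ⋈ S (natural join on F): {(11, 24, 4, 2, 13), (11, 24, 4, 2, 37), (11, 24, 4, 2, 40), (14, 24, 30, 6, 13), (14, 24, 30, 6, 37), (14, 24, 30, 6, 40), (21, 31, 12, 24, 23), (21, 31, 12, 24, 24), (21, 31, 12, 24, 26), (21, 31, 12, 24, 29), (27, 31, 34, 39, 23), (27, 31, 34, 39, 24), (27, 31, 34, 39, 26), (27, 31, 34, 39, 29), (28, 24, 25, 11, 13), (28, 24, 25, 11, 37), (28, 24, 25, 11, 40), (30, 24, 13, 4, 13), (30, 24, 13, 4, 37), (30, 24, 13, 4, 40), (5, 31, 16, 17, 23), (5, 31, 16, 17, 24), (5, 31, 16, 17, 26), (5, 31, 16, 17, 29), (8, 24, 27, 5, 13), (8, 24, 27, 5, 37), (8, 24, 27, 5, 40)}
Keep only column(s) F, A (19 duplicate(s) eliminated): {(24, 13), (24, 25), (24, 27), (24, 30), (24, 4), (31, 12), (31, 16), (31, 34)}

{(24, 13), (24, 25), (24, 27), (24, 30), (24, 4), (31, 12), (31, 16), (31, 34)}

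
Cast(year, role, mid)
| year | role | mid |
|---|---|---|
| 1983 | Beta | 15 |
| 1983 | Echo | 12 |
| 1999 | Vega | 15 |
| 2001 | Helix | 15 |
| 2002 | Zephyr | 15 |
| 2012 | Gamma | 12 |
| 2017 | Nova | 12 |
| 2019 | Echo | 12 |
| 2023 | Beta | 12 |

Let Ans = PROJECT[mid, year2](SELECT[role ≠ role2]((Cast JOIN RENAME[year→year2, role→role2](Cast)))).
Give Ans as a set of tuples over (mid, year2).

{(12, 1983), (12, 2012), (12, 2017), (12, 2019), (12, 2023), (15, 1983), (15, 1999), (15, 2001), (15, 2002)}

ρ[year→year2, role→role2]: schema becomes (year2, role2, mid); tuples unchanged.
Joining Cast and RENAME[year→year2, role→role2](Cast) on mid yields {(1983, Beta, 15, 1983, Beta), (1983, Beta, 15, 1999, Vega), (1983, Beta, 15, 2001, Helix), (1983, Beta, 15, 2002, Zephyr), (1983, Echo, 12, 1983, Echo), (1983, Echo, 12, 2012, Gamma), (1983, Echo, 12, 2017, Nova), (1983, Echo, 12, 2019, Echo), (1983, Echo, 12, 2023, Beta), (1999, Vega, 15, 1983, Beta), (1999, Vega, 15, 1999, Vega), (1999, Vega, 15, 2001, Helix), (1999, Vega, 15, 2002, Zephyr), (2001, Helix, 15, 1983, Beta), (2001, Helix, 15, 1999, Vega), (2001, Helix, 15, 2001, Helix), (2001, Helix, 15, 2002, Zephyr), (2002, Zephyr, 15, 1983, Beta), (2002, Zephyr, 15, 1999, Vega), (2002, Zephyr, 15, 2001, Helix), (2002, Zephyr, 15, 2002, Zephyr), (2012, Gamma, 12, 1983, Echo), (2012, Gamma, 12, 2012, Gamma), (2012, Gamma, 12, 2017, Nova), (2012, Gamma, 12, 2019, Echo), (2012, Gamma, 12, 2023, Beta), (2017, Nova, 12, 1983, Echo), (2017, Nova, 12, 2012, Gamma), (2017, Nova, 12, 2017, Nova), (2017, Nova, 12, 2019, Echo), (2017, Nova, 12, 2023, Beta), (2019, Echo, 12, 1983, Echo), (2019, Echo, 12, 2012, Gamma), (2019, Echo, 12, 2017, Nova), (2019, Echo, 12, 2019, Echo), (2019, Echo, 12, 2023, Beta), (2023, Beta, 12, 1983, Echo), (2023, Beta, 12, 2012, Gamma), (2023, Beta, 12, 2017, Nova), (2023, Beta, 12, 2019, Echo), (2023, Beta, 12, 2023, Beta)}.
Selection role ≠ role2: {(1983, Beta, 15, 1999, Vega), (1983, Beta, 15, 2001, Helix), (1983, Beta, 15, 2002, Zephyr), (1983, Echo, 12, 2012, Gamma), (1983, Echo, 12, 2017, Nova), (1983, Echo, 12, 2023, Beta), (1999, Vega, 15, 1983, Beta), (1999, Vega, 15, 2001, Helix), (1999, Vega, 15, 2002, Zephyr), (2001, Helix, 15, 1983, Beta), (2001, Helix, 15, 1999, Vega), (2001, Helix, 15, 2002, Zephyr), (2002, Zephyr, 15, 1983, Beta), (2002, Zephyr, 15, 1999, Vega), (2002, Zephyr, 15, 2001, Helix), (2012, Gamma, 12, 1983, Echo), (2012, Gamma, 12, 2017, Nova), (2012, Gamma, 12, 2019, Echo), (2012, Gamma, 12, 2023, Beta), (2017, Nova, 12, 1983, Echo), (2017, Nova, 12, 2012, Gamma), (2017, Nova, 12, 2019, Echo), (2017, Nova, 12, 2023, Beta), (2019, Echo, 12, 2012, Gamma), (2019, Echo, 12, 2017, Nova), (2019, Echo, 12, 2023, Beta), (2023, Beta, 12, 1983, Echo), (2023, Beta, 12, 2012, Gamma), (2023, Beta, 12, 2017, Nova), (2023, Beta, 12, 2019, Echo)}
Projecting to mid, year2 (21 duplicate(s) eliminated): {(12, 1983), (12, 2012), (12, 2017), (12, 2019), (12, 2023), (15, 1983), (15, 1999), (15, 2001), (15, 2002)}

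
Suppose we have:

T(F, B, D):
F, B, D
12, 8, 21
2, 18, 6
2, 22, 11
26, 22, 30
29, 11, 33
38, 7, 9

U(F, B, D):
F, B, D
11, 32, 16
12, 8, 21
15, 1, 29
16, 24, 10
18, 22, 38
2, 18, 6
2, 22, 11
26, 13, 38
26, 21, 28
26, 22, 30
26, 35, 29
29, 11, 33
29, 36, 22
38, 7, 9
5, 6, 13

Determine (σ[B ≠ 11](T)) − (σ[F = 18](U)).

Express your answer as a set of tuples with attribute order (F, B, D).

Selection B ≠ 11: {(12, 8, 21), (2, 18, 6), (2, 22, 11), (26, 22, 30), (38, 7, 9)}
Selection F = 18: {(18, 22, 38)}
Taking the difference: {(12, 8, 21), (2, 18, 6), (2, 22, 11), (26, 22, 30), (38, 7, 9)}

{(12, 8, 21), (2, 18, 6), (2, 22, 11), (26, 22, 30), (38, 7, 9)}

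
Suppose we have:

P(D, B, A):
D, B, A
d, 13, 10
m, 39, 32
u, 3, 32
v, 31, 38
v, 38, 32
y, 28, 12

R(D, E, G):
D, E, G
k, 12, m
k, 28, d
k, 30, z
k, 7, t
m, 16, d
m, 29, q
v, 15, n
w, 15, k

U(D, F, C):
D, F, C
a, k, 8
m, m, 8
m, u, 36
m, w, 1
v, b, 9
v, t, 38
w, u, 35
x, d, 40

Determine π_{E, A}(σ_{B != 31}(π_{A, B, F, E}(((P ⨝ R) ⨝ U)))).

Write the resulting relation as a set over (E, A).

{(15, 32), (16, 32), (29, 32)}

Joining P and R on D yields {(m, 39, 32, 16, d), (m, 39, 32, 29, q), (v, 31, 38, 15, n), (v, 38, 32, 15, n)}.
Joining (P ⨝ R) and U on D yields {(m, 39, 32, 16, d, m, 8), (m, 39, 32, 16, d, u, 36), (m, 39, 32, 16, d, w, 1), (m, 39, 32, 29, q, m, 8), (m, 39, 32, 29, q, u, 36), (m, 39, 32, 29, q, w, 1), (v, 31, 38, 15, n, b, 9), (v, 31, 38, 15, n, t, 38), (v, 38, 32, 15, n, b, 9), (v, 38, 32, 15, n, t, 38)}.
Projecting to A, B, F, E: {(32, 38, b, 15), (32, 38, t, 15), (32, 39, m, 16), (32, 39, m, 29), (32, 39, u, 16), (32, 39, u, 29), (32, 39, w, 16), (32, 39, w, 29), (38, 31, b, 15), (38, 31, t, 15)}
Selection B != 31: {(32, 38, b, 15), (32, 38, t, 15), (32, 39, m, 16), (32, 39, m, 29), (32, 39, u, 16), (32, 39, u, 29), (32, 39, w, 16), (32, 39, w, 29)}
Projecting to E, A (5 duplicate(s) eliminated): {(15, 32), (16, 32), (29, 32)}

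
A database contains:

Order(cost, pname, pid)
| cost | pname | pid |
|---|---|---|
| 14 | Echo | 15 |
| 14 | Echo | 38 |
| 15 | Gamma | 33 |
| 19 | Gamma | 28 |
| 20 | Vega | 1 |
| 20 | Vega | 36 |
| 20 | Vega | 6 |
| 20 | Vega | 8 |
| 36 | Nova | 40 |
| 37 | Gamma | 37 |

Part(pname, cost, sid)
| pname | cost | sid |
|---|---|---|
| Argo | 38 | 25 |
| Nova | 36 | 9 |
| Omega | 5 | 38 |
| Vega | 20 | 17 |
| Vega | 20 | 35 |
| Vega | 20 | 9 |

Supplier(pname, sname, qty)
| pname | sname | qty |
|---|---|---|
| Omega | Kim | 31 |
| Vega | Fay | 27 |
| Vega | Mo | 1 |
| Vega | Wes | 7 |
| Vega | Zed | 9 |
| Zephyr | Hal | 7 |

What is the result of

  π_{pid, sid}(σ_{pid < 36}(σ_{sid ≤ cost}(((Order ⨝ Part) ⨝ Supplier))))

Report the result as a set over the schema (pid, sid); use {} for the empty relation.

{(1, 17), (1, 9), (6, 17), (6, 9), (8, 17), (8, 9)}

Natural join on cost, pname: {(20, Vega, 1, 17), (20, Vega, 1, 35), (20, Vega, 1, 9), (20, Vega, 36, 17), (20, Vega, 36, 35), (20, Vega, 36, 9), (20, Vega, 6, 17), (20, Vega, 6, 35), (20, Vega, 6, 9), (20, Vega, 8, 17), (20, Vega, 8, 35), (20, Vega, 8, 9), (36, Nova, 40, 9)}
Natural join on pname: {(20, Vega, 1, 17, Fay, 27), (20, Vega, 1, 17, Mo, 1), (20, Vega, 1, 17, Wes, 7), (20, Vega, 1, 17, Zed, 9), (20, Vega, 1, 35, Fay, 27), (20, Vega, 1, 35, Mo, 1), (20, Vega, 1, 35, Wes, 7), (20, Vega, 1, 35, Zed, 9), (20, Vega, 1, 9, Fay, 27), (20, Vega, 1, 9, Mo, 1), (20, Vega, 1, 9, Wes, 7), (20, Vega, 1, 9, Zed, 9), (20, Vega, 36, 17, Fay, 27), (20, Vega, 36, 17, Mo, 1), (20, Vega, 36, 17, Wes, 7), (20, Vega, 36, 17, Zed, 9), (20, Vega, 36, 35, Fay, 27), (20, Vega, 36, 35, Mo, 1), (20, Vega, 36, 35, Wes, 7), (20, Vega, 36, 35, Zed, 9), (20, Vega, 36, 9, Fay, 27), (20, Vega, 36, 9, Mo, 1), (20, Vega, 36, 9, Wes, 7), (20, Vega, 36, 9, Zed, 9), (20, Vega, 6, 17, Fay, 27), (20, Vega, 6, 17, Mo, 1), (20, Vega, 6, 17, Wes, 7), (20, Vega, 6, 17, Zed, 9), (20, Vega, 6, 35, Fay, 27), (20, Vega, 6, 35, Mo, 1), (20, Vega, 6, 35, Wes, 7), (20, Vega, 6, 35, Zed, 9), (20, Vega, 6, 9, Fay, 27), (20, Vega, 6, 9, Mo, 1), (20, Vega, 6, 9, Wes, 7), (20, Vega, 6, 9, Zed, 9), (20, Vega, 8, 17, Fay, 27), (20, Vega, 8, 17, Mo, 1), (20, Vega, 8, 17, Wes, 7), (20, Vega, 8, 17, Zed, 9), (20, Vega, 8, 35, Fay, 27), (20, Vega, 8, 35, Mo, 1), (20, Vega, 8, 35, Wes, 7), (20, Vega, 8, 35, Zed, 9), (20, Vega, 8, 9, Fay, 27), (20, Vega, 8, 9, Mo, 1), (20, Vega, 8, 9, Wes, 7), (20, Vega, 8, 9, Zed, 9)}
Selection sid ≤ cost: {(20, Vega, 1, 17, Fay, 27), (20, Vega, 1, 17, Mo, 1), (20, Vega, 1, 17, Wes, 7), (20, Vega, 1, 17, Zed, 9), (20, Vega, 1, 9, Fay, 27), (20, Vega, 1, 9, Mo, 1), (20, Vega, 1, 9, Wes, 7), (20, Vega, 1, 9, Zed, 9), (20, Vega, 36, 17, Fay, 27), (20, Vega, 36, 17, Mo, 1), (20, Vega, 36, 17, Wes, 7), (20, Vega, 36, 17, Zed, 9), (20, Vega, 36, 9, Fay, 27), (20, Vega, 36, 9, Mo, 1), (20, Vega, 36, 9, Wes, 7), (20, Vega, 36, 9, Zed, 9), (20, Vega, 6, 17, Fay, 27), (20, Vega, 6, 17, Mo, 1), (20, Vega, 6, 17, Wes, 7), (20, Vega, 6, 17, Zed, 9), (20, Vega, 6, 9, Fay, 27), (20, Vega, 6, 9, Mo, 1), (20, Vega, 6, 9, Wes, 7), (20, Vega, 6, 9, Zed, 9), (20, Vega, 8, 17, Fay, 27), (20, Vega, 8, 17, Mo, 1), (20, Vega, 8, 17, Wes, 7), (20, Vega, 8, 17, Zed, 9), (20, Vega, 8, 9, Fay, 27), (20, Vega, 8, 9, Mo, 1), (20, Vega, 8, 9, Wes, 7), (20, Vega, 8, 9, Zed, 9)}
Selection pid < 36: {(20, Vega, 1, 17, Fay, 27), (20, Vega, 1, 17, Mo, 1), (20, Vega, 1, 17, Wes, 7), (20, Vega, 1, 17, Zed, 9), (20, Vega, 1, 9, Fay, 27), (20, Vega, 1, 9, Mo, 1), (20, Vega, 1, 9, Wes, 7), (20, Vega, 1, 9, Zed, 9), (20, Vega, 6, 17, Fay, 27), (20, Vega, 6, 17, Mo, 1), (20, Vega, 6, 17, Wes, 7), (20, Vega, 6, 17, Zed, 9), (20, Vega, 6, 9, Fay, 27), (20, Vega, 6, 9, Mo, 1), (20, Vega, 6, 9, Wes, 7), (20, Vega, 6, 9, Zed, 9), (20, Vega, 8, 17, Fay, 27), (20, Vega, 8, 17, Mo, 1), (20, Vega, 8, 17, Wes, 7), (20, Vega, 8, 17, Zed, 9), (20, Vega, 8, 9, Fay, 27), (20, Vega, 8, 9, Mo, 1), (20, Vega, 8, 9, Wes, 7), (20, Vega, 8, 9, Zed, 9)}
π_{pid, sid} gives {(1, 17), (1, 9), (6, 17), (6, 9), (8, 17), (8, 9)} (18 duplicate(s) eliminated).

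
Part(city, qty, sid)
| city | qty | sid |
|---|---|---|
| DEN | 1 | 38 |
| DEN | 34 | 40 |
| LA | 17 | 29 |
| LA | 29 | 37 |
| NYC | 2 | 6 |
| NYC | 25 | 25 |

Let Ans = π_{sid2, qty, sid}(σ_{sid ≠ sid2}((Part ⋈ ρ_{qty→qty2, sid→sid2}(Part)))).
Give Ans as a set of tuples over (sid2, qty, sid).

{(25, 2, 6), (29, 29, 37), (37, 17, 29), (38, 34, 40), (40, 1, 38), (6, 25, 25)}

ρ[qty→qty2, sid→sid2]: schema becomes (city, qty2, sid2); tuples unchanged.
Joining Part and ρ_{qty→qty2, sid→sid2}(Part) on city yields {(DEN, 1, 38, 1, 38), (DEN, 1, 38, 34, 40), (DEN, 34, 40, 1, 38), (DEN, 34, 40, 34, 40), (LA, 17, 29, 17, 29), (LA, 17, 29, 29, 37), (LA, 29, 37, 17, 29), (LA, 29, 37, 29, 37), (NYC, 2, 6, 2, 6), (NYC, 2, 6, 25, 25), (NYC, 25, 25, 2, 6), (NYC, 25, 25, 25, 25)}.
Apply σ_{sid ≠ sid2}; surviving tuples: {(DEN, 1, 38, 34, 40), (DEN, 34, 40, 1, 38), (LA, 17, 29, 29, 37), (LA, 29, 37, 17, 29), (NYC, 2, 6, 25, 25), (NYC, 25, 25, 2, 6)}
π[sid2, qty, sid]: project onto (sid2, qty, sid) → {(25, 2, 6), (29, 29, 37), (37, 17, 29), (38, 34, 40), (40, 1, 38), (6, 25, 25)}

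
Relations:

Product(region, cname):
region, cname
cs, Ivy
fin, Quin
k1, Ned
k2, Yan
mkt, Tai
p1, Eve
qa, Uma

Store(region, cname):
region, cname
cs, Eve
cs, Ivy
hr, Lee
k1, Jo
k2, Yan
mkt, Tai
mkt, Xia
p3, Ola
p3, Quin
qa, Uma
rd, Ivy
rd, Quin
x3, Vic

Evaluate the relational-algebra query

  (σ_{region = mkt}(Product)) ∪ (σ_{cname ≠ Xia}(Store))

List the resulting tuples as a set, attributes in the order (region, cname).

Filtering on region = mkt leaves {(mkt, Tai)}.
Filtering on cname ≠ Xia leaves {(cs, Eve), (cs, Ivy), (hr, Lee), (k1, Jo), (k2, Yan), (mkt, Tai), (p3, Ola), (p3, Quin), (qa, Uma), (rd, Ivy), (rd, Quin), (x3, Vic)}.
Union: {(mkt, Tai)} with {(cs, Eve), (cs, Ivy), (hr, Lee), (k1, Jo), (k2, Yan), (mkt, Tai), (p3, Ola), (p3, Quin), (qa, Uma), (rd, Ivy), (rd, Quin), (x3, Vic)} → {(cs, Eve), (cs, Ivy), (hr, Lee), (k1, Jo), (k2, Yan), (mkt, Tai), (p3, Ola), (p3, Quin), (qa, Uma), (rd, Ivy), (rd, Quin), (x3, Vic)}

{(cs, Eve), (cs, Ivy), (hr, Lee), (k1, Jo), (k2, Yan), (mkt, Tai), (p3, Ola), (p3, Quin), (qa, Uma), (rd, Ivy), (rd, Quin), (x3, Vic)}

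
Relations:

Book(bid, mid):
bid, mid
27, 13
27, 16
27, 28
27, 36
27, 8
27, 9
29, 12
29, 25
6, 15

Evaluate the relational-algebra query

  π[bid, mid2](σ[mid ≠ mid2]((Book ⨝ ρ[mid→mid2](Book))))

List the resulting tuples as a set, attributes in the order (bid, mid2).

ρ[mid→mid2]: schema becomes (bid, mid2); tuples unchanged.
Book ⋈ ρ[mid→mid2](Book) (natural join on bid): {(27, 13, 13), (27, 13, 16), (27, 13, 28), (27, 13, 36), (27, 13, 8), (27, 13, 9), (27, 16, 13), (27, 16, 16), (27, 16, 28), (27, 16, 36), (27, 16, 8), (27, 16, 9), (27, 28, 13), (27, 28, 16), (27, 28, 28), (27, 28, 36), (27, 28, 8), (27, 28, 9), (27, 36, 13), (27, 36, 16), (27, 36, 28), (27, 36, 36), (27, 36, 8), (27, 36, 9), (27, 8, 13), (27, 8, 16), (27, 8, 28), (27, 8, 36), (27, 8, 8), (27, 8, 9), (27, 9, 13), (27, 9, 16), (27, 9, 28), (27, 9, 36), (27, 9, 8), (27, 9, 9), (29, 12, 12), (29, 12, 25), (29, 25, 12), (29, 25, 25), (6, 15, 15)}
Filtering on mid ≠ mid2 leaves {(27, 13, 16), (27, 13, 28), (27, 13, 36), (27, 13, 8), (27, 13, 9), (27, 16, 13), (27, 16, 28), (27, 16, 36), (27, 16, 8), (27, 16, 9), (27, 28, 13), (27, 28, 16), (27, 28, 36), (27, 28, 8), (27, 28, 9), (27, 36, 13), (27, 36, 16), (27, 36, 28), (27, 36, 8), (27, 36, 9), (27, 8, 13), (27, 8, 16), (27, 8, 28), (27, 8, 36), (27, 8, 9), (27, 9, 13), (27, 9, 16), (27, 9, 28), (27, 9, 36), (27, 9, 8), (29, 12, 25), (29, 25, 12)}.
π_{bid, mid2} gives {(27, 13), (27, 16), (27, 28), (27, 36), (27, 8), (27, 9), (29, 12), (29, 25)} (24 duplicate(s) eliminated).

{(27, 13), (27, 16), (27, 28), (27, 36), (27, 8), (27, 9), (29, 12), (29, 25)}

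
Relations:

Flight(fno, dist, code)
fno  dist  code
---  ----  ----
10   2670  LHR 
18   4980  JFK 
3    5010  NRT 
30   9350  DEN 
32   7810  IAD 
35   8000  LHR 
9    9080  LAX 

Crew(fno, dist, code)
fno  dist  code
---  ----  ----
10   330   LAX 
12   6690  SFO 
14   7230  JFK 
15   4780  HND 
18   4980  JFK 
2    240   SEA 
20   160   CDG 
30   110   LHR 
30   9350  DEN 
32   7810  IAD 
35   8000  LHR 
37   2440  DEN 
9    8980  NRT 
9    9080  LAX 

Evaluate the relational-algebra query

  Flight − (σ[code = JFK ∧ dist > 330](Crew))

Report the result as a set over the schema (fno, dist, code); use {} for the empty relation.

{(10, 2670, LHR), (3, 5010, NRT), (30, 9350, DEN), (32, 7810, IAD), (35, 8000, LHR), (9, 9080, LAX)}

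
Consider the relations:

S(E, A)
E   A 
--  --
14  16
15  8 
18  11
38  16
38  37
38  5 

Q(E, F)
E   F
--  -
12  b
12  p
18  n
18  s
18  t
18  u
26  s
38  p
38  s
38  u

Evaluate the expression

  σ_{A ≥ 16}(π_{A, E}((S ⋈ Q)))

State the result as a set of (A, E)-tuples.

S ⋈ Q (natural join on E): {(18, 11, n), (18, 11, s), (18, 11, t), (18, 11, u), (38, 16, p), (38, 16, s), (38, 16, u), (38, 37, p), (38, 37, s), (38, 37, u), (38, 5, p), (38, 5, s), (38, 5, u)}
π[A, E]: project onto (A, E) (9 duplicate(s) eliminated) → {(11, 18), (16, 38), (37, 38), (5, 38)}
σ[A ≥ 16]: keep tuples satisfying A ≥ 16 → {(16, 38), (37, 38)}

{(16, 38), (37, 38)}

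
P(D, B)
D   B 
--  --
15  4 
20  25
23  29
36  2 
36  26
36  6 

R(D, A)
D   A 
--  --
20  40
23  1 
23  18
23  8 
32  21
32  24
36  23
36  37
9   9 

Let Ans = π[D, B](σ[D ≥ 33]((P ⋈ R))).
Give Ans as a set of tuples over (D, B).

{(36, 2), (36, 26), (36, 6)}

P ⋈ R (natural join on D): {(20, 25, 40), (23, 29, 1), (23, 29, 18), (23, 29, 8), (36, 2, 23), (36, 2, 37), (36, 26, 23), (36, 26, 37), (36, 6, 23), (36, 6, 37)}
Filtering on D ≥ 33 leaves {(36, 2, 23), (36, 2, 37), (36, 26, 23), (36, 26, 37), (36, 6, 23), (36, 6, 37)}.
π_{D, B} gives {(36, 2), (36, 26), (36, 6)} (3 duplicate(s) eliminated).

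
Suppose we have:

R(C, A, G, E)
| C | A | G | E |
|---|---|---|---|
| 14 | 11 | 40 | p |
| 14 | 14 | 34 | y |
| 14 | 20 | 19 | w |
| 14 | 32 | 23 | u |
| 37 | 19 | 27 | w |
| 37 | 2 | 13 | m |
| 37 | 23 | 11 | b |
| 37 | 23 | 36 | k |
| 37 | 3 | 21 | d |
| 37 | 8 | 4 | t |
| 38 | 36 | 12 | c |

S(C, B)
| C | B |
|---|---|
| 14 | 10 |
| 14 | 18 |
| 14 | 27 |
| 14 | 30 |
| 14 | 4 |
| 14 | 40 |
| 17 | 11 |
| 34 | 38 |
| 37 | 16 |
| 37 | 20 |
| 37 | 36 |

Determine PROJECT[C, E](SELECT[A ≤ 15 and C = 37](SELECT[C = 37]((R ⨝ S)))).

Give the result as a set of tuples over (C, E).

{(37, d), (37, m), (37, t)}

Natural join on C: {(14, 11, 40, p, 10), (14, 11, 40, p, 18), (14, 11, 40, p, 27), (14, 11, 40, p, 30), (14, 11, 40, p, 4), (14, 11, 40, p, 40), (14, 14, 34, y, 10), (14, 14, 34, y, 18), (14, 14, 34, y, 27), (14, 14, 34, y, 30), (14, 14, 34, y, 4), (14, 14, 34, y, 40), (14, 20, 19, w, 10), (14, 20, 19, w, 18), (14, 20, 19, w, 27), (14, 20, 19, w, 30), (14, 20, 19, w, 4), (14, 20, 19, w, 40), (14, 32, 23, u, 10), (14, 32, 23, u, 18), (14, 32, 23, u, 27), (14, 32, 23, u, 30), (14, 32, 23, u, 4), (14, 32, 23, u, 40), (37, 19, 27, w, 16), (37, 19, 27, w, 20), (37, 19, 27, w, 36), (37, 2, 13, m, 16), (37, 2, 13, m, 20), (37, 2, 13, m, 36), (37, 23, 11, b, 16), (37, 23, 11, b, 20), (37, 23, 11, b, 36), (37, 23, 36, k, 16), (37, 23, 36, k, 20), (37, 23, 36, k, 36), (37, 3, 21, d, 16), (37, 3, 21, d, 20), (37, 3, 21, d, 36), (37, 8, 4, t, 16), (37, 8, 4, t, 20), (37, 8, 4, t, 36)}
Filtering on C = 37 leaves {(37, 19, 27, w, 16), (37, 19, 27, w, 20), (37, 19, 27, w, 36), (37, 2, 13, m, 16), (37, 2, 13, m, 20), (37, 2, 13, m, 36), (37, 23, 11, b, 16), (37, 23, 11, b, 20), (37, 23, 11, b, 36), (37, 23, 36, k, 16), (37, 23, 36, k, 20), (37, 23, 36, k, 36), (37, 3, 21, d, 16), (37, 3, 21, d, 20), (37, 3, 21, d, 36), (37, 8, 4, t, 16), (37, 8, 4, t, 20), (37, 8, 4, t, 36)}.
Filtering on A ≤ 15 and C = 37 leaves {(37, 2, 13, m, 16), (37, 2, 13, m, 20), (37, 2, 13, m, 36), (37, 3, 21, d, 16), (37, 3, 21, d, 20), (37, 3, 21, d, 36), (37, 8, 4, t, 16), (37, 8, 4, t, 20), (37, 8, 4, t, 36)}.
Projecting to C, E (6 duplicate(s) eliminated): {(37, d), (37, m), (37, t)}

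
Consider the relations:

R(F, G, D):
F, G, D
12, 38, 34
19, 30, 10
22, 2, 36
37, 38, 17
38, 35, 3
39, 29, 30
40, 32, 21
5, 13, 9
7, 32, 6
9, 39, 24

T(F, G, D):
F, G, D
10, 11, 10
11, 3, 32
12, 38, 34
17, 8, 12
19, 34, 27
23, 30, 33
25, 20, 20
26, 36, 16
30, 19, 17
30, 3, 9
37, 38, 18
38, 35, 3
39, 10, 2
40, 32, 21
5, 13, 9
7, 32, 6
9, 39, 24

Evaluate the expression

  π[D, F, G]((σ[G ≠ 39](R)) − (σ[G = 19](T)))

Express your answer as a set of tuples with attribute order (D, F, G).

σ[G ≠ 39]: keep tuples satisfying G ≠ 39 → {(12, 38, 34), (19, 30, 10), (22, 2, 36), (37, 38, 17), (38, 35, 3), (39, 29, 30), (40, 32, 21), (5, 13, 9), (7, 32, 6)}
σ[G = 19]: keep tuples satisfying G = 19 → {(30, 19, 17)}
Difference: {(12, 38, 34), (19, 30, 10), (22, 2, 36), (37, 38, 17), (38, 35, 3), (39, 29, 30), (40, 32, 21), (5, 13, 9), (7, 32, 6)} with {(30, 19, 17)} → {(12, 38, 34), (19, 30, 10), (22, 2, 36), (37, 38, 17), (38, 35, 3), (39, 29, 30), (40, 32, 21), (5, 13, 9), (7, 32, 6)}
π_{D, F, G} gives {(10, 19, 30), (17, 37, 38), (21, 40, 32), (3, 38, 35), (30, 39, 29), (34, 12, 38), (36, 22, 2), (6, 7, 32), (9, 5, 13)}.

{(10, 19, 30), (17, 37, 38), (21, 40, 32), (3, 38, 35), (30, 39, 29), (34, 12, 38), (36, 22, 2), (6, 7, 32), (9, 5, 13)}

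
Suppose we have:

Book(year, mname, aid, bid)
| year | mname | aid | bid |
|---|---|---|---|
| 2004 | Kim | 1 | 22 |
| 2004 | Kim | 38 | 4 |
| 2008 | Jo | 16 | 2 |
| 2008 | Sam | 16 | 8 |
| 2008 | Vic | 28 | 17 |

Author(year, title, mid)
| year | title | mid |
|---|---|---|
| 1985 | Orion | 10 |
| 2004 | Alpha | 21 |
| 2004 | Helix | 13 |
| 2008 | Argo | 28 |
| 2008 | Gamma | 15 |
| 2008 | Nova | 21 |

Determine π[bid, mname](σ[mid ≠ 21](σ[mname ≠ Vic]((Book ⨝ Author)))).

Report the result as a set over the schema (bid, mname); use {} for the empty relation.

{(2, Jo), (22, Kim), (4, Kim), (8, Sam)}

Book ⋈ Author (natural join on year): {(2004, Kim, 1, 22, Alpha, 21), (2004, Kim, 1, 22, Helix, 13), (2004, Kim, 38, 4, Alpha, 21), (2004, Kim, 38, 4, Helix, 13), (2008, Jo, 16, 2, Argo, 28), (2008, Jo, 16, 2, Gamma, 15), (2008, Jo, 16, 2, Nova, 21), (2008, Sam, 16, 8, Argo, 28), (2008, Sam, 16, 8, Gamma, 15), (2008, Sam, 16, 8, Nova, 21), (2008, Vic, 28, 17, Argo, 28), (2008, Vic, 28, 17, Gamma, 15), (2008, Vic, 28, 17, Nova, 21)}
Filtering on mname ≠ Vic leaves {(2004, Kim, 1, 22, Alpha, 21), (2004, Kim, 1, 22, Helix, 13), (2004, Kim, 38, 4, Alpha, 21), (2004, Kim, 38, 4, Helix, 13), (2008, Jo, 16, 2, Argo, 28), (2008, Jo, 16, 2, Gamma, 15), (2008, Jo, 16, 2, Nova, 21), (2008, Sam, 16, 8, Argo, 28), (2008, Sam, 16, 8, Gamma, 15), (2008, Sam, 16, 8, Nova, 21)}.
Filtering on mid ≠ 21 leaves {(2004, Kim, 1, 22, Helix, 13), (2004, Kim, 38, 4, Helix, 13), (2008, Jo, 16, 2, Argo, 28), (2008, Jo, 16, 2, Gamma, 15), (2008, Sam, 16, 8, Argo, 28), (2008, Sam, 16, 8, Gamma, 15)}.
Projecting to bid, mname (2 duplicate(s) eliminated): {(2, Jo), (22, Kim), (4, Kim), (8, Sam)}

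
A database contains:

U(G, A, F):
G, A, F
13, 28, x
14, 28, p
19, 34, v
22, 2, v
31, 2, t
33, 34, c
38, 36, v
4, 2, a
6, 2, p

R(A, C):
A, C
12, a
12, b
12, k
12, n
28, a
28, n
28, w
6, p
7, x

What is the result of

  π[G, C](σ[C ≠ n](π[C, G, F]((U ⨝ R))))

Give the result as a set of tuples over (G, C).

{(13, a), (13, w), (14, a), (14, w)}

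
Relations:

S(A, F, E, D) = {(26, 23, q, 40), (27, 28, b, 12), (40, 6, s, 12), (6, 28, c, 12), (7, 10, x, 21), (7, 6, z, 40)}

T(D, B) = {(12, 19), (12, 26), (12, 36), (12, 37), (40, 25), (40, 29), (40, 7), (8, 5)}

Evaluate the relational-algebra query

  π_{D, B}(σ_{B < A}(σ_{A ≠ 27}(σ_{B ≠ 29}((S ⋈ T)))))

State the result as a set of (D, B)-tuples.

Natural join on D: {(26, 23, q, 40, 25), (26, 23, q, 40, 29), (26, 23, q, 40, 7), (27, 28, b, 12, 19), (27, 28, b, 12, 26), (27, 28, b, 12, 36), (27, 28, b, 12, 37), (40, 6, s, 12, 19), (40, 6, s, 12, 26), (40, 6, s, 12, 36), (40, 6, s, 12, 37), (6, 28, c, 12, 19), (6, 28, c, 12, 26), (6, 28, c, 12, 36), (6, 28, c, 12, 37), (7, 6, z, 40, 25), (7, 6, z, 40, 29), (7, 6, z, 40, 7)}
σ[B ≠ 29]: keep tuples satisfying B ≠ 29 → {(26, 23, q, 40, 25), (26, 23, q, 40, 7), (27, 28, b, 12, 19), (27, 28, b, 12, 26), (27, 28, b, 12, 36), (27, 28, b, 12, 37), (40, 6, s, 12, 19), (40, 6, s, 12, 26), (40, 6, s, 12, 36), (40, 6, s, 12, 37), (6, 28, c, 12, 19), (6, 28, c, 12, 26), (6, 28, c, 12, 36), (6, 28, c, 12, 37), (7, 6, z, 40, 25), (7, 6, z, 40, 7)}
σ[A ≠ 27]: keep tuples satisfying A ≠ 27 → {(26, 23, q, 40, 25), (26, 23, q, 40, 7), (40, 6, s, 12, 19), (40, 6, s, 12, 26), (40, 6, s, 12, 36), (40, 6, s, 12, 37), (6, 28, c, 12, 19), (6, 28, c, 12, 26), (6, 28, c, 12, 36), (6, 28, c, 12, 37), (7, 6, z, 40, 25), (7, 6, z, 40, 7)}
σ[B < A]: keep tuples satisfying B < A → {(26, 23, q, 40, 25), (26, 23, q, 40, 7), (40, 6, s, 12, 19), (40, 6, s, 12, 26), (40, 6, s, 12, 36), (40, 6, s, 12, 37)}
π_{D, B} gives {(12, 19), (12, 26), (12, 36), (12, 37), (40, 25), (40, 7)}.

{(12, 19), (12, 26), (12, 36), (12, 37), (40, 25), (40, 7)}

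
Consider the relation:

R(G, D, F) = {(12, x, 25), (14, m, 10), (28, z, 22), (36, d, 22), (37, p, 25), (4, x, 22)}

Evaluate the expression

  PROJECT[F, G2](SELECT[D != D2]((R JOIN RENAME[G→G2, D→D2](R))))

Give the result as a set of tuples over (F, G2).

{(22, 28), (22, 36), (22, 4), (25, 12), (25, 37)}

ρ[G→G2, D→D2]: schema becomes (G2, D2, F); tuples unchanged.
R ⋈ RENAME[G→G2, D→D2](R) (natural join on F): {(12, x, 25, 12, x), (12, x, 25, 37, p), (14, m, 10, 14, m), (28, z, 22, 28, z), (28, z, 22, 36, d), (28, z, 22, 4, x), (36, d, 22, 28, z), (36, d, 22, 36, d), (36, d, 22, 4, x), (37, p, 25, 12, x), (37, p, 25, 37, p), (4, x, 22, 28, z), (4, x, 22, 36, d), (4, x, 22, 4, x)}
Selection D != D2: {(12, x, 25, 37, p), (28, z, 22, 36, d), (28, z, 22, 4, x), (36, d, 22, 28, z), (36, d, 22, 4, x), (37, p, 25, 12, x), (4, x, 22, 28, z), (4, x, 22, 36, d)}
π_{F, G2} gives {(22, 28), (22, 36), (22, 4), (25, 12), (25, 37)} (3 duplicate(s) eliminated).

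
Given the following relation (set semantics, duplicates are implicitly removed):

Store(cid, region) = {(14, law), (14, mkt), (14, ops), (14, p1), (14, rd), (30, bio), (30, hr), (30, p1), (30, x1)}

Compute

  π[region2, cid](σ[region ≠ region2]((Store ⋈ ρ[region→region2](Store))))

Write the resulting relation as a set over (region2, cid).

ρ[region→region2]: schema becomes (cid, region2); tuples unchanged.
Store ⋈ ρ[region→region2](Store) (natural join on cid): {(14, law, law), (14, law, mkt), (14, law, ops), (14, law, p1), (14, law, rd), (14, mkt, law), (14, mkt, mkt), (14, mkt, ops), (14, mkt, p1), (14, mkt, rd), (14, ops, law), (14, ops, mkt), (14, ops, ops), (14, ops, p1), (14, ops, rd), (14, p1, law), (14, p1, mkt), (14, p1, ops), (14, p1, p1), (14, p1, rd), (14, rd, law), (14, rd, mkt), (14, rd, ops), (14, rd, p1), (14, rd, rd), (30, bio, bio), (30, bio, hr), (30, bio, p1), (30, bio, x1), (30, hr, bio), (30, hr, hr), (30, hr, p1), (30, hr, x1), (30, p1, bio), (30, p1, hr), (30, p1, p1), (30, p1, x1), (30, x1, bio), (30, x1, hr), (30, x1, p1), (30, x1, x1)}
Selection region ≠ region2: {(14, law, mkt), (14, law, ops), (14, law, p1), (14, law, rd), (14, mkt, law), (14, mkt, ops), (14, mkt, p1), (14, mkt, rd), (14, ops, law), (14, ops, mkt), (14, ops, p1), (14, ops, rd), (14, p1, law), (14, p1, mkt), (14, p1, ops), (14, p1, rd), (14, rd, law), (14, rd, mkt), (14, rd, ops), (14, rd, p1), (30, bio, hr), (30, bio, p1), (30, bio, x1), (30, hr, bio), (30, hr, p1), (30, hr, x1), (30, p1, bio), (30, p1, hr), (30, p1, x1), (30, x1, bio), (30, x1, hr), (30, x1, p1)}
π[region2, cid]: project onto (region2, cid) (23 duplicate(s) eliminated) → {(bio, 30), (hr, 30), (law, 14), (mkt, 14), (ops, 14), (p1, 14), (p1, 30), (rd, 14), (x1, 30)}

{(bio, 30), (hr, 30), (law, 14), (mkt, 14), (ops, 14), (p1, 14), (p1, 30), (rd, 14), (x1, 30)}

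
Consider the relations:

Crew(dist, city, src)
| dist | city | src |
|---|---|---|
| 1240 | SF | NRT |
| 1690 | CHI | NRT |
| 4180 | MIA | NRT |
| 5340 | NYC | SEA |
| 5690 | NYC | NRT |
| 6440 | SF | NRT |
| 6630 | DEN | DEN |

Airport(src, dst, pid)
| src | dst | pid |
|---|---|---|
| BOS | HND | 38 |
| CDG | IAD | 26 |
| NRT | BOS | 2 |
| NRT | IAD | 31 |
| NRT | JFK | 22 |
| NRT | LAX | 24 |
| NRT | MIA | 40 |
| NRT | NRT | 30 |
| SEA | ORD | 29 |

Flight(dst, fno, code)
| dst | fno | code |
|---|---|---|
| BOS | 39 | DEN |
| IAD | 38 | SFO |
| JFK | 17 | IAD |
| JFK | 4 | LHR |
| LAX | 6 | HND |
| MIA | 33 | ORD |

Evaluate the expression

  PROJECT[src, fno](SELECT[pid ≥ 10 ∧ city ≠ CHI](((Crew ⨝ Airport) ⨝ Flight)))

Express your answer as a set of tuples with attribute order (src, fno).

{(NRT, 17), (NRT, 33), (NRT, 38), (NRT, 4), (NRT, 6)}

Crew ⋈ Airport (natural join on src): {(1240, SF, NRT, BOS, 2), (1240, SF, NRT, IAD, 31), (1240, SF, NRT, JFK, 22), (1240, SF, NRT, LAX, 24), (1240, SF, NRT, MIA, 40), (1240, SF, NRT, NRT, 30), (1690, CHI, NRT, BOS, 2), (1690, CHI, NRT, IAD, 31), (1690, CHI, NRT, JFK, 22), (1690, CHI, NRT, LAX, 24), (1690, CHI, NRT, MIA, 40), (1690, CHI, NRT, NRT, 30), (4180, MIA, NRT, BOS, 2), (4180, MIA, NRT, IAD, 31), (4180, MIA, NRT, JFK, 22), (4180, MIA, NRT, LAX, 24), (4180, MIA, NRT, MIA, 40), (4180, MIA, NRT, NRT, 30), (5340, NYC, SEA, ORD, 29), (5690, NYC, NRT, BOS, 2), (5690, NYC, NRT, IAD, 31), (5690, NYC, NRT, JFK, 22), (5690, NYC, NRT, LAX, 24), (5690, NYC, NRT, MIA, 40), (5690, NYC, NRT, NRT, 30), (6440, SF, NRT, BOS, 2), (6440, SF, NRT, IAD, 31), (6440, SF, NRT, JFK, 22), (6440, SF, NRT, LAX, 24), (6440, SF, NRT, MIA, 40), (6440, SF, NRT, NRT, 30)}
(Crew ⨝ Airport) ⋈ Flight (natural join on dst): {(1240, SF, NRT, BOS, 2, 39, DEN), (1240, SF, NRT, IAD, 31, 38, SFO), (1240, SF, NRT, JFK, 22, 17, IAD), (1240, SF, NRT, JFK, 22, 4, LHR), (1240, SF, NRT, LAX, 24, 6, HND), (1240, SF, NRT, MIA, 40, 33, ORD), (1690, CHI, NRT, BOS, 2, 39, DEN), (1690, CHI, NRT, IAD, 31, 38, SFO), (1690, CHI, NRT, JFK, 22, 17, IAD), (1690, CHI, NRT, JFK, 22, 4, LHR), (1690, CHI, NRT, LAX, 24, 6, HND), (1690, CHI, NRT, MIA, 40, 33, ORD), (4180, MIA, NRT, BOS, 2, 39, DEN), (4180, MIA, NRT, IAD, 31, 38, SFO), (4180, MIA, NRT, JFK, 22, 17, IAD), (4180, MIA, NRT, JFK, 22, 4, LHR), (4180, MIA, NRT, LAX, 24, 6, HND), (4180, MIA, NRT, MIA, 40, 33, ORD), (5690, NYC, NRT, BOS, 2, 39, DEN), (5690, NYC, NRT, IAD, 31, 38, SFO), (5690, NYC, NRT, JFK, 22, 17, IAD), (5690, NYC, NRT, JFK, 22, 4, LHR), (5690, NYC, NRT, LAX, 24, 6, HND), (5690, NYC, NRT, MIA, 40, 33, ORD), (6440, SF, NRT, BOS, 2, 39, DEN), (6440, SF, NRT, IAD, 31, 38, SFO), (6440, SF, NRT, JFK, 22, 17, IAD), (6440, SF, NRT, JFK, 22, 4, LHR), (6440, SF, NRT, LAX, 24, 6, HND), (6440, SF, NRT, MIA, 40, 33, ORD)}
Apply σ_{pid ≥ 10 ∧ city ≠ CHI}; surviving tuples: {(1240, SF, NRT, IAD, 31, 38, SFO), (1240, SF, NRT, JFK, 22, 17, IAD), (1240, SF, NRT, JFK, 22, 4, LHR), (1240, SF, NRT, LAX, 24, 6, HND), (1240, SF, NRT, MIA, 40, 33, ORD), (4180, MIA, NRT, IAD, 31, 38, SFO), (4180, MIA, NRT, JFK, 22, 17, IAD), (4180, MIA, NRT, JFK, 22, 4, LHR), (4180, MIA, NRT, LAX, 24, 6, HND), (4180, MIA, NRT, MIA, 40, 33, ORD), (5690, NYC, NRT, IAD, 31, 38, SFO), (5690, NYC, NRT, JFK, 22, 17, IAD), (5690, NYC, NRT, JFK, 22, 4, LHR), (5690, NYC, NRT, LAX, 24, 6, HND), (5690, NYC, NRT, MIA, 40, 33, ORD), (6440, SF, NRT, IAD, 31, 38, SFO), (6440, SF, NRT, JFK, 22, 17, IAD), (6440, SF, NRT, JFK, 22, 4, LHR), (6440, SF, NRT, LAX, 24, 6, HND), (6440, SF, NRT, MIA, 40, 33, ORD)}
Projecting to src, fno (15 duplicate(s) eliminated): {(NRT, 17), (NRT, 33), (NRT, 38), (NRT, 4), (NRT, 6)}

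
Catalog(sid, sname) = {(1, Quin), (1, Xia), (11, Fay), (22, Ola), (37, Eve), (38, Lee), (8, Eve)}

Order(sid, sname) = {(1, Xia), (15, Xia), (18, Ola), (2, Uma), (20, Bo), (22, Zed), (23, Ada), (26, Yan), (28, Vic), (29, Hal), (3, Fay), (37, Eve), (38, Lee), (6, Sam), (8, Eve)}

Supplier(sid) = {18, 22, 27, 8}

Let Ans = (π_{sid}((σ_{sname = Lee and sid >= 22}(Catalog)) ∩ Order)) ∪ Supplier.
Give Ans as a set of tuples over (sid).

{18, 22, 27, 38, 8}

σ[sname = Lee and sid >= 22]: keep tuples satisfying sname = Lee and sid >= 22 → {(38, Lee)}
Taking the intersection: {(38, Lee)}
π[sid]: project onto (sid) → {38}
Taking the union: {18, 22, 27, 38, 8}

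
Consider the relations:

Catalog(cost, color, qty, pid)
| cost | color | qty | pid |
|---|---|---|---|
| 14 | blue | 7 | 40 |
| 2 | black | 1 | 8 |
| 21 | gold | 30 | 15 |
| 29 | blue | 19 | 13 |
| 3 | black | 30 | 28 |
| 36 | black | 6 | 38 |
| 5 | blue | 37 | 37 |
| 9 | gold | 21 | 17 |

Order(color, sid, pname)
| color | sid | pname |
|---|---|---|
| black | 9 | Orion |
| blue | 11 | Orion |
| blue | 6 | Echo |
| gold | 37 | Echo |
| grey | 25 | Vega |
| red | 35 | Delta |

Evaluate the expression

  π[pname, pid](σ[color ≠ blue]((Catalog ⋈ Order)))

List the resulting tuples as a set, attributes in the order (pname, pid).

{(Echo, 15), (Echo, 17), (Orion, 28), (Orion, 38), (Orion, 8)}

Joining Catalog and Order on color yields {(14, blue, 7, 40, 11, Orion), (14, blue, 7, 40, 6, Echo), (2, black, 1, 8, 9, Orion), (21, gold, 30, 15, 37, Echo), (29, blue, 19, 13, 11, Orion), (29, blue, 19, 13, 6, Echo), (3, black, 30, 28, 9, Orion), (36, black, 6, 38, 9, Orion), (5, blue, 37, 37, 11, Orion), (5, blue, 37, 37, 6, Echo), (9, gold, 21, 17, 37, Echo)}.
Apply σ_{color ≠ blue}; surviving tuples: {(2, black, 1, 8, 9, Orion), (21, gold, 30, 15, 37, Echo), (3, black, 30, 28, 9, Orion), (36, black, 6, 38, 9, Orion), (9, gold, 21, 17, 37, Echo)}
Keep only column(s) pname, pid: {(Echo, 15), (Echo, 17), (Orion, 28), (Orion, 38), (Orion, 8)}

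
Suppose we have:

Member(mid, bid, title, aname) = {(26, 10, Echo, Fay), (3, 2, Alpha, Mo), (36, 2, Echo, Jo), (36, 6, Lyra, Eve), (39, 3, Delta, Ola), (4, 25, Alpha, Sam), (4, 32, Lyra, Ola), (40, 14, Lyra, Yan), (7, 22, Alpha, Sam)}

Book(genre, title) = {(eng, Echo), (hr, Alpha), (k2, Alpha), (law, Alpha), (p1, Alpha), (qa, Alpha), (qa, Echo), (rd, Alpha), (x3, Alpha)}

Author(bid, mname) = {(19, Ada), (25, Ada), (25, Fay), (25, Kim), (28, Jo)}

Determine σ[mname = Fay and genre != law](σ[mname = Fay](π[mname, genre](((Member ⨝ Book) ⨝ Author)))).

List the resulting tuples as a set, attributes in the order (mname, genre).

{(Fay, hr), (Fay, k2), (Fay, p1), (Fay, qa), (Fay, rd), (Fay, x3)}

Natural join on title: {(26, 10, Echo, Fay, eng), (26, 10, Echo, Fay, qa), (3, 2, Alpha, Mo, hr), (3, 2, Alpha, Mo, k2), (3, 2, Alpha, Mo, law), (3, 2, Alpha, Mo, p1), (3, 2, Alpha, Mo, qa), (3, 2, Alpha, Mo, rd), (3, 2, Alpha, Mo, x3), (36, 2, Echo, Jo, eng), (36, 2, Echo, Jo, qa), (4, 25, Alpha, Sam, hr), (4, 25, Alpha, Sam, k2), (4, 25, Alpha, Sam, law), (4, 25, Alpha, Sam, p1), (4, 25, Alpha, Sam, qa), (4, 25, Alpha, Sam, rd), (4, 25, Alpha, Sam, x3), (7, 22, Alpha, Sam, hr), (7, 22, Alpha, Sam, k2), (7, 22, Alpha, Sam, law), (7, 22, Alpha, Sam, p1), (7, 22, Alpha, Sam, qa), (7, 22, Alpha, Sam, rd), (7, 22, Alpha, Sam, x3)}
Natural join on bid: {(4, 25, Alpha, Sam, hr, Ada), (4, 25, Alpha, Sam, hr, Fay), (4, 25, Alpha, Sam, hr, Kim), (4, 25, Alpha, Sam, k2, Ada), (4, 25, Alpha, Sam, k2, Fay), (4, 25, Alpha, Sam, k2, Kim), (4, 25, Alpha, Sam, law, Ada), (4, 25, Alpha, Sam, law, Fay), (4, 25, Alpha, Sam, law, Kim), (4, 25, Alpha, Sam, p1, Ada), (4, 25, Alpha, Sam, p1, Fay), (4, 25, Alpha, Sam, p1, Kim), (4, 25, Alpha, Sam, qa, Ada), (4, 25, Alpha, Sam, qa, Fay), (4, 25, Alpha, Sam, qa, Kim), (4, 25, Alpha, Sam, rd, Ada), (4, 25, Alpha, Sam, rd, Fay), (4, 25, Alpha, Sam, rd, Kim), (4, 25, Alpha, Sam, x3, Ada), (4, 25, Alpha, Sam, x3, Fay), (4, 25, Alpha, Sam, x3, Kim)}
Keep only column(s) mname, genre: {(Ada, hr), (Ada, k2), (Ada, law), (Ada, p1), (Ada, qa), (Ada, rd), (Ada, x3), (Fay, hr), (Fay, k2), (Fay, law), (Fay, p1), (Fay, qa), (Fay, rd), (Fay, x3), (Kim, hr), (Kim, k2), (Kim, law), (Kim, p1), (Kim, qa), (Kim, rd), (Kim, x3)}
Selection mname = Fay: {(Fay, hr), (Fay, k2), (Fay, law), (Fay, p1), (Fay, qa), (Fay, rd), (Fay, x3)}
Selection mname = Fay and genre != law: {(Fay, hr), (Fay, k2), (Fay, p1), (Fay, qa), (Fay, rd), (Fay, x3)}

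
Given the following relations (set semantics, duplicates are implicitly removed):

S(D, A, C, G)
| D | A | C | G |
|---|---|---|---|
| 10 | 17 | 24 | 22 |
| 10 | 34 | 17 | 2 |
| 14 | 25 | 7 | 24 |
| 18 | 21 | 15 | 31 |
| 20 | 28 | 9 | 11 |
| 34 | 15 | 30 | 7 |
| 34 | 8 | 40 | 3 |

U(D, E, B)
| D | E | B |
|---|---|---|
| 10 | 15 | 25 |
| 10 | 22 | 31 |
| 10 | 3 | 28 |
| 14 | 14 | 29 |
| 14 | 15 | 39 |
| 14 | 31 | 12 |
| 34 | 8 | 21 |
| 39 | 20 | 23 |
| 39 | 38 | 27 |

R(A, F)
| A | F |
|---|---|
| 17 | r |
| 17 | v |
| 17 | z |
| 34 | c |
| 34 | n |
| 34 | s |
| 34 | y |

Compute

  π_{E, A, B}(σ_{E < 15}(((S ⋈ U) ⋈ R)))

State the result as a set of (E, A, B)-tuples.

{(3, 17, 28), (3, 34, 28)}

Natural join on D: {(10, 17, 24, 22, 15, 25), (10, 17, 24, 22, 22, 31), (10, 17, 24, 22, 3, 28), (10, 34, 17, 2, 15, 25), (10, 34, 17, 2, 22, 31), (10, 34, 17, 2, 3, 28), (14, 25, 7, 24, 14, 29), (14, 25, 7, 24, 15, 39), (14, 25, 7, 24, 31, 12), (34, 15, 30, 7, 8, 21), (34, 8, 40, 3, 8, 21)}
Natural join on A: {(10, 17, 24, 22, 15, 25, r), (10, 17, 24, 22, 15, 25, v), (10, 17, 24, 22, 15, 25, z), (10, 17, 24, 22, 22, 31, r), (10, 17, 24, 22, 22, 31, v), (10, 17, 24, 22, 22, 31, z), (10, 17, 24, 22, 3, 28, r), (10, 17, 24, 22, 3, 28, v), (10, 17, 24, 22, 3, 28, z), (10, 34, 17, 2, 15, 25, c), (10, 34, 17, 2, 15, 25, n), (10, 34, 17, 2, 15, 25, s), (10, 34, 17, 2, 15, 25, y), (10, 34, 17, 2, 22, 31, c), (10, 34, 17, 2, 22, 31, n), (10, 34, 17, 2, 22, 31, s), (10, 34, 17, 2, 22, 31, y), (10, 34, 17, 2, 3, 28, c), (10, 34, 17, 2, 3, 28, n), (10, 34, 17, 2, 3, 28, s), (10, 34, 17, 2, 3, 28, y)}
Selection E < 15: {(10, 17, 24, 22, 3, 28, r), (10, 17, 24, 22, 3, 28, v), (10, 17, 24, 22, 3, 28, z), (10, 34, 17, 2, 3, 28, c), (10, 34, 17, 2, 3, 28, n), (10, 34, 17, 2, 3, 28, s), (10, 34, 17, 2, 3, 28, y)}
Keep only column(s) E, A, B (5 duplicate(s) eliminated): {(3, 17, 28), (3, 34, 28)}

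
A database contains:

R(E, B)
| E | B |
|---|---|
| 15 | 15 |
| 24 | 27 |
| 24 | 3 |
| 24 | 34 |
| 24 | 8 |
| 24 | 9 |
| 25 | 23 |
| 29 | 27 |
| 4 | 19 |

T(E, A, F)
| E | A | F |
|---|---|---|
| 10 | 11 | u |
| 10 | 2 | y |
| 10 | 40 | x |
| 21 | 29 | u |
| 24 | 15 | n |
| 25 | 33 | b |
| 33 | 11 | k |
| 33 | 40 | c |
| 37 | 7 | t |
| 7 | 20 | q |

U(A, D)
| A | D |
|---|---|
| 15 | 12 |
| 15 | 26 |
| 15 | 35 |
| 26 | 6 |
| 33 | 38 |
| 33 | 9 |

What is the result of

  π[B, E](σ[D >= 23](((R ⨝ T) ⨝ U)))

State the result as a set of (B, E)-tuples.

Natural join on E: {(24, 27, 15, n), (24, 3, 15, n), (24, 34, 15, n), (24, 8, 15, n), (24, 9, 15, n), (25, 23, 33, b)}
Natural join on A: {(24, 27, 15, n, 12), (24, 27, 15, n, 26), (24, 27, 15, n, 35), (24, 3, 15, n, 12), (24, 3, 15, n, 26), (24, 3, 15, n, 35), (24, 34, 15, n, 12), (24, 34, 15, n, 26), (24, 34, 15, n, 35), (24, 8, 15, n, 12), (24, 8, 15, n, 26), (24, 8, 15, n, 35), (24, 9, 15, n, 12), (24, 9, 15, n, 26), (24, 9, 15, n, 35), (25, 23, 33, b, 38), (25, 23, 33, b, 9)}
Filtering on D >= 23 leaves {(24, 27, 15, n, 26), (24, 27, 15, n, 35), (24, 3, 15, n, 26), (24, 3, 15, n, 35), (24, 34, 15, n, 26), (24, 34, 15, n, 35), (24, 8, 15, n, 26), (24, 8, 15, n, 35), (24, 9, 15, n, 26), (24, 9, 15, n, 35), (25, 23, 33, b, 38)}.
π[B, E]: project onto (B, E) (5 duplicate(s) eliminated) → {(23, 25), (27, 24), (3, 24), (34, 24), (8, 24), (9, 24)}

{(23, 25), (27, 24), (3, 24), (34, 24), (8, 24), (9, 24)}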